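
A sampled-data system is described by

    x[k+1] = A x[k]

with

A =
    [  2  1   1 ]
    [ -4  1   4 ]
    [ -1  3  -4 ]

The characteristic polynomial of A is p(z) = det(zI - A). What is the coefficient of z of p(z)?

-17

Expand det(zI - A) for the 3×3 matrix.
p(z) = z^3 + z^2 - 17z + 63.
(Check: constant term = det(-A) = (-1)^3 det A = 63; coefficient of z^2 = -tr A = 1.)
The coefficient of z is -17.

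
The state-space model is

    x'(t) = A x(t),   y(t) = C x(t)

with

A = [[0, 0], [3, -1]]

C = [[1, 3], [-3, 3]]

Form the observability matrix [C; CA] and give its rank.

2

CA = [[9, -3], [9, -3]]
Observability matrix O = [C; CA] = [[1, 3], [-3, 3], [9, -3], [9, -3]]
Take the 2×2 submatrix of O formed by rows 1, 2: [[1, 3], [-3, 3]]. Its determinant is 1·3 - 3·(-3) = 3 - (-9) = 12 ≠ 0.
So rank(O) ≥ 2; since O has 2 columns, rank(O) = 2.
rank(O) = 2 = n, so the pair (A, C) is completely observable.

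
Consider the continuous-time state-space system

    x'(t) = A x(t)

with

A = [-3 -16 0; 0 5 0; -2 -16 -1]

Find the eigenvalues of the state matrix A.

det(sI - A) = s^3 - (tr A)s^2 + (M11 + M22 + M33)s - det A, where Mii is the 2×2 principal minor of A obtained by deleting row i and column i.
tr A = (-3) + 5 + (-1) = 1; M11 = 5·(-1) - 0·(-16) = -5 - 0 = -5; M22 = (-3)·(-1) - 0·(-2) = 3 - 0 = 3; M33 = (-3)·5 - (-16)·0 = -15 - 0 = -15; sum of minors = -17.
det A = (-3)·(5·(-1) - 0·(-16)) - (-16)·(0·(-1) - 0·(-2)) + 0·(0·(-16) - 5·(-2)) = (-3)·(-5) - (-16)·0 + 0·10 = 15.
So p(s) = det(sI - A) = s^3 - s^2 - 17s - 15.
Rational-root test: any integer root divides -15. Testing small divisors, s = -1 works: p(-1) = -1 + (-1) + 17 + (-15) = 0, so (s + 1) is a factor.
Dividing, p(s) = (s + 1)(s^2 - 2s - 15).
Factor s^2 - 2s - 15: two numbers with sum 2 and product -15 are 5 and -3, so s^2 - 2s - 15 = (s - 5)(s + 3).
Hence p(s) = (s - 5) (s + 1) (s + 3), with roots -3, -1, 5.
At least one eigenvalue has non-negative real part, so the system is not asymptotically stable.

-3, -1, 5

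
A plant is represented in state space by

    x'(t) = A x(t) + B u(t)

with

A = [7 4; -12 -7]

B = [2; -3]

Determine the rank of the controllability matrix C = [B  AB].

1

AB = [[2], [-3]]
Controllability matrix C = [B  AB] = [[2, 2], [-3, -3]]
Every column of C is a scalar multiple of column 1 = [2, -3] (multipliers 1, 1), so the columns span a one-dimensional space.
C ≠ 0, hence rank(C) = 1.
rank(C) = 1 < n = 2, so the pair (A, B) is not completely controllable.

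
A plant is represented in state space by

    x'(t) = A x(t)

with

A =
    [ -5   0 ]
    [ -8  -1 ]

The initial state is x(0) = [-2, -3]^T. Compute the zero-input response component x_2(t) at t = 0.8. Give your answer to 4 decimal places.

0.3761

det(sI - A) = s^2 - (tr A)s + det A, with tr A = (-5) + (-1) = -6 and det A = (-5)·(-1) - 0·(-8) = 5 - 0 = 5.
So p(s) = det(sI - A) = s^2 + 6s + 5.
Factor s^2 + 6s + 5: two numbers with sum -6 and product 5 are -1 and -5, so s^2 + 6s + 5 = (s + 1)(s + 5).
Hence p(s) = (s + 1) (s + 5), with roots -5, -1.
The eigenvalues -5, -1 are distinct and real, so A is diagonalisable and x(t) = e^{At} x(0) = V diag(e^{λ_i t}) V^{-1} x(0), where the columns of V are the eigenvectors.
λ = -5: A - (-5)I = [[0, 0], [-8, 4]]. Row 2 gives (-8)·v1 + 4·v2 = 0, so take v_1 = [1, 2]^T.
λ = -1: A - (-1)I = [[-4, 0], [-8, 0]]. Row 1 gives (-4)·v1 + 0·v2 = 0, so take v_2 = [0, 1]^T.
V = [v_1 v_2] = [[1, 0], [2, 1]] has det V = 1, so V^{-1} = adj(V)/det V = [[1, 0], [-2, 1]].
Modal coordinates z(0) = V^{-1} x(0): 1·(-2) + 0·(-3) = -2; (-2)·(-2) + 1·(-3) = 1; so z(0) = [-2, 1]^T.
x_2(t) = Σ_i (v_i)_2 · z_i(0) · e^{λ_i t} (row 2 of V times the modal terms).
x_2(0.8) = 2·(-2)·e^{-5·0.8} + 1·1·e^{-1·0.8} = (-4)·0.018316 + 1·0.449329 = 0.3761.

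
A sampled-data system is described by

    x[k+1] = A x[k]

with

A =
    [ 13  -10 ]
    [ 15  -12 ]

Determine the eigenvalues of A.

-2, 3

det(zI - A) = z^2 - (tr A)z + det A, with tr A = 13 + (-12) = 1 and det A = 13·(-12) - (-10)·15 = -156 - (-150) = -6.
So p(z) = det(zI - A) = z^2 - z - 6.
Factor z^2 - z - 6: two numbers with sum 1 and product -6 are 3 and -2, so z^2 - z - 6 = (z - 3)(z + 2).
Hence p(z) = (z - 3) (z + 2), with roots -2, 3.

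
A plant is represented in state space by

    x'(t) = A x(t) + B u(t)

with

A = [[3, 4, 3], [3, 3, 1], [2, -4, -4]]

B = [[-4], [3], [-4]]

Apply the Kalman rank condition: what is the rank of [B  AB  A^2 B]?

3

AB = [[-12], [-7], [-4]]
A^2B = [[-76], [-61], [20]]
Controllability matrix C = [B  AB  A^2B] = [[-4, -12, -76], [3, -7, -61], [-4, -4, 20]]
det(C) = (-4)·((-7)·20 - (-61)·(-4)) - (-12)·(3·20 - (-61)·(-4)) + (-76)·(3·(-4) - (-7)·(-4)) = (-4)·(-384) - (-12)·(-184) + (-76)·(-40) = 2368 ≠ 0, so rank(C) = 3.
rank(C) = 3 = n, so the pair (A, B) is completely controllable.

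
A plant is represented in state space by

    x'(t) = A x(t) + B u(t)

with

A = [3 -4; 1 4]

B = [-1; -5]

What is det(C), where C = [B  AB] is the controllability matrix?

AB = [[17], [-21]]
Controllability matrix C = [B  AB] = [[-1, 17], [-5, -21]]
det(C) = (-1)·(-21) - 17·(-5) = 21 - (-85) = 106
Since det(C) ≠ 0, rank(C) = 2 and the system is completely controllable.

106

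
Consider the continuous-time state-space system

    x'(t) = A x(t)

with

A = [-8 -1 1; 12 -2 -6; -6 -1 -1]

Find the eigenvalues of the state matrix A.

-5, -4, -2

det(sI - A) = s^3 - (tr A)s^2 + (M11 + M22 + M33)s - det A, where Mii is the 2×2 principal minor of A obtained by deleting row i and column i.
tr A = (-8) + (-2) + (-1) = -11; M11 = (-2)·(-1) - (-6)·(-1) = 2 - 6 = -4; M22 = (-8)·(-1) - 1·(-6) = 8 - (-6) = 14; M33 = (-8)·(-2) - (-1)·12 = 16 - (-12) = 28; sum of minors = 38.
det A = (-8)·((-2)·(-1) - (-6)·(-1)) - (-1)·(12·(-1) - (-6)·(-6)) + 1·(12·(-1) - (-2)·(-6)) = (-8)·(-4) - (-1)·(-48) + 1·(-24) = -40.
So p(s) = det(sI - A) = s^3 + 11s^2 + 38s + 40.
Rational-root test: any integer root divides 40. Testing small divisors, s = -2 works: p(-2) = -8 + 44 + (-76) + 40 = 0, so (s + 2) is a factor.
Dividing, p(s) = (s + 2)(s^2 + 9s + 20).
Factor s^2 + 9s + 20: two numbers with sum -9 and product 20 are -4 and -5, so s^2 + 9s + 20 = (s + 4)(s + 5).
Hence p(s) = (s + 2) (s + 4) (s + 5), with roots -5, -4, -2.
All eigenvalues have negative real part, so the system is asymptotically stable.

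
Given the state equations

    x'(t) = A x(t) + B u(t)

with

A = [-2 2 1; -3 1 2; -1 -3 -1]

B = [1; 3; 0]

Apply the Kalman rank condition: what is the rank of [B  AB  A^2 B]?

AB = [[4], [0], [-10]]
A^2B = [[-18], [-32], [6]]
Controllability matrix C = [B  AB  A^2B] = [[1, 4, -18], [3, 0, -32], [0, -10, 6]]
det(C) = 1·(0·6 - (-32)·(-10)) - 4·(3·6 - (-32)·0) + (-18)·(3·(-10) - 0·0) = 1·(-320) - 4·18 + (-18)·(-30) = 148 ≠ 0, so rank(C) = 3.
rank(C) = 3 = n, so the pair (A, B) is completely controllable.

3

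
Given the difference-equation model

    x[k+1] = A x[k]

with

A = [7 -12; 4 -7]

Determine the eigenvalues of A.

-1, 1

det(zI - A) = z^2 - (tr A)z + det A, with tr A = 7 + (-7) = 0 and det A = 7·(-7) - (-12)·4 = -49 - (-48) = -1.
So p(z) = det(zI - A) = z^2 - 1.
Factor z^2 - 1: two numbers with sum 0 and product -1 are 1 and -1, so z^2 - 1 = (z - 1)(z + 1).
Hence p(z) = (z - 1) (z + 1), with roots -1, 1.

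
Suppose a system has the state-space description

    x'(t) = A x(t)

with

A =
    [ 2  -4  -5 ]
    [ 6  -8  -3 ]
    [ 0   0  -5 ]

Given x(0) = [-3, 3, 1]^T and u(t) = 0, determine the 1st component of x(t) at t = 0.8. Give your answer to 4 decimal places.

-3.0003

det(sI - A) = s^3 - (tr A)s^2 + (M11 + M22 + M33)s - det A, where Mii is the 2×2 principal minor of A obtained by deleting row i and column i.
tr A = 2 + (-8) + (-5) = -11; M11 = (-8)·(-5) - (-3)·0 = 40 - 0 = 40; M22 = 2·(-5) - (-5)·0 = -10 - 0 = -10; M33 = 2·(-8) - (-4)·6 = -16 - (-24) = 8; sum of minors = 38.
det A = 2·((-8)·(-5) - (-3)·0) - (-4)·(6·(-5) - (-3)·0) + (-5)·(6·0 - (-8)·0) = 2·40 - (-4)·(-30) + (-5)·0 = -40.
So p(s) = det(sI - A) = s^3 + 11s^2 + 38s + 40.
Rational-root test: any integer root divides 40. Testing small divisors, s = -2 works: p(-2) = -8 + 44 + (-76) + 40 = 0, so (s + 2) is a factor.
Dividing, p(s) = (s + 2)(s^2 + 9s + 20).
Factor s^2 + 9s + 20: two numbers with sum -9 and product 20 are -4 and -5, so s^2 + 9s + 20 = (s + 4)(s + 5).
Hence p(s) = (s + 2) (s + 4) (s + 5), with roots -5, -4, -2.
The eigenvalues -5, -4, -2 are distinct and real, so A is diagonalisable and x(t) = e^{At} x(0) = V diag(e^{λ_i t}) V^{-1} x(0), where the columns of V are the eigenvectors.
λ = -5: A - (-5)I = [[7, -4, -5], [6, -3, -3], [0, 0, 0]]. v must be orthogonal to every row; (row 1) × (row 2) = [-3, -9, 3], so take v_1 = [1, 3, -1]^T.
λ = -4: A - (-4)I = [[6, -4, -5], [6, -4, -3], [0, 0, -1]]. v must be orthogonal to every row; (row 1) × (row 2) = [-8, -12, 0], so take v_2 = [2, 3, 0]^T.
λ = -2: A - (-2)I = [[4, -4, -5], [6, -6, -3], [0, 0, -3]]. v must be orthogonal to every row; (row 1) × (row 2) = [-18, -18, 0], so take v_3 = [1, 1, 0]^T.
V = [v_1 v_2 v_3] = [[1, 2, 1], [3, 3, 1], [-1, 0, 0]] has det V = 1, so V^{-1} = adj(V)/det V = [[0, 0, -1], [-1, 1, 2], [3, -2, -3]].
Modal coordinates z(0) = V^{-1} x(0): 0·(-3) + 0·3 + (-1)·1 = -1; (-1)·(-3) + 1·3 + 2·1 = 8; 3·(-3) + (-2)·3 + (-3)·1 = -18; so z(0) = [-1, 8, -18]^T.
x_1(t) = Σ_i (v_i)_1 · z_i(0) · e^{λ_i t} (row 1 of V times the modal terms).
x_1(0.8) = 1·(-1)·e^{-5·0.8} + 2·8·e^{-4·0.8} + 1·(-18)·e^{-2·0.8} = (-1)·0.018316 + 16·0.040762 + (-18)·0.201897 = -3.0003.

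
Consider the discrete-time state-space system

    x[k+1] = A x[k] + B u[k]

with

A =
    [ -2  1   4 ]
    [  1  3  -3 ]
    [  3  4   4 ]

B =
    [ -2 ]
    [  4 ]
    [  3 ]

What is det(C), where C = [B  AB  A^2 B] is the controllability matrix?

AB = [[20], [1], [22]]
A^2B = [[49], [-43], [152]]
Controllability matrix C = [B  AB  A^2B] = [[-2, 20, 49], [4, 1, -43], [3, 22, 152]]
Expanding along the first row, det(C) = (-2)·(1·152 - (-43)·22) - 20·(4·152 - (-43)·3) + 49·(4·22 - 1·3) = (-2)·1098 - 20·737 + 49·85 = -12771
Since det(C) ≠ 0, rank(C) = 3 and the system is completely controllable.

-12771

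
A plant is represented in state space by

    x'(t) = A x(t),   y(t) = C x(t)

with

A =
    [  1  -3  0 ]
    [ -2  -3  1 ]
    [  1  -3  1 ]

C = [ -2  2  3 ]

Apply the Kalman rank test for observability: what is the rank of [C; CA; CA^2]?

CA = [[-3, -9, 5]]
CA^2 = [[20, 21, -4]]
Observability matrix O = [C; CA; CA^2] = [[-2, 2, 3], [-3, -9, 5], [20, 21, -4]]
det(O) = (-2)·((-9)·(-4) - 5·21) - 2·((-3)·(-4) - 5·20) + 3·((-3)·21 - (-9)·20) = (-2)·(-69) - 2·(-88) + 3·117 = 665 ≠ 0, so rank(O) = 3.
rank(O) = 3 = n, so the pair (A, C) is completely observable.

3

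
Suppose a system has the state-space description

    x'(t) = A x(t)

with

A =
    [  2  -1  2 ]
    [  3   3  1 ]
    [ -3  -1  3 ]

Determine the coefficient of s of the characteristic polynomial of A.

31

Expand det(sI - A) for the 3×3 matrix.
p(s) = s^3 - 8s^2 + 31s - 44.
(Check: constant term = det(-A) = (-1)^3 det A = -44; coefficient of s^2 = -tr A = -8.)
The coefficient of s is 31.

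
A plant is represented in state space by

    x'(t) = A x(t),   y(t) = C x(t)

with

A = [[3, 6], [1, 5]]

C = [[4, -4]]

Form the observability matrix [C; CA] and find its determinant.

48

CA = [[8, 4]]
Observability matrix O = [C; CA] = [[4, -4], [8, 4]]
det(O) = 4·4 - (-4)·8 = 16 - (-32) = 48
Since det(O) ≠ 0, rank(O) = 2 and the system is completely observable.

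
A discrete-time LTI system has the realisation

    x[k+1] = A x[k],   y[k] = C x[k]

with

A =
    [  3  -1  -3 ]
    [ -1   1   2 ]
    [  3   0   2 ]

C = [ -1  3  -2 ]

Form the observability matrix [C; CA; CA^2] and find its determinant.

CA = [[-12, 4, 5]]
CA^2 = [[-25, 16, 54]]
Observability matrix O = [C; CA; CA^2] = [[-1, 3, -2], [-12, 4, 5], [-25, 16, 54]]
Expanding along the first row, det(O) = (-1)·(4·54 - 5·16) - 3·((-12)·54 - 5·(-25)) + (-2)·((-12)·16 - 4·(-25)) = (-1)·136 - 3·(-523) + (-2)·(-92) = 1617
Since det(O) ≠ 0, rank(O) = 3 and the system is completely observable.

1617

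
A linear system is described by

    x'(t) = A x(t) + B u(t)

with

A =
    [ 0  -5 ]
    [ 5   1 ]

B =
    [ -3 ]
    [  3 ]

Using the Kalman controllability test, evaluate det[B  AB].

AB = [[-15], [-12]]
Controllability matrix C = [B  AB] = [[-3, -15], [3, -12]]
det(C) = (-3)·(-12) - (-15)·3 = 36 - (-45) = 81
Since det(C) ≠ 0, rank(C) = 2 and the system is completely controllable.

81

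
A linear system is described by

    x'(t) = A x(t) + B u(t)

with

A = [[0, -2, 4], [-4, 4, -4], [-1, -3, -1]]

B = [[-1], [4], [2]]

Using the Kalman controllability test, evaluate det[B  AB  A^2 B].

AB = [[0], [12], [-13]]
A^2B = [[-76], [100], [-23]]
Controllability matrix C = [B  AB  A^2B] = [[-1, 0, -76], [4, 12, 100], [2, -13, -23]]
Expanding along the first row, det(C) = (-1)·(12·(-23) - 100·(-13)) - 0·(4·(-23) - 100·2) + (-76)·(4·(-13) - 12·2) = (-1)·1024 - 0·(-292) + (-76)·(-76) = 4752
Since det(C) ≠ 0, rank(C) = 3 and the system is completely controllable.

4752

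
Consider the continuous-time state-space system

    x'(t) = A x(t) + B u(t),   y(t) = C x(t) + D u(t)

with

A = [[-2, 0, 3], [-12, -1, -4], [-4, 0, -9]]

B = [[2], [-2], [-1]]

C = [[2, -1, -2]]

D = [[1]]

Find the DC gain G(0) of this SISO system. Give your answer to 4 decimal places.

G(0) = C(-A)^{-1}B + D = -C A^{-1} B + D.
det A = -30, so A^{-1} = (1/-30)·adj(A) = [[-3/10, 0, -1/10], [46/15, -1, 22/15], [2/15, 0, -1/15]]
A^{-1} B = [-1/2, 20/3, 1/3]^T
C A^{-1} B = -25/3
G(0) = D - C A^{-1} B = 1 - (-25/3) = 28/3 ≈ 9.3333

9.3333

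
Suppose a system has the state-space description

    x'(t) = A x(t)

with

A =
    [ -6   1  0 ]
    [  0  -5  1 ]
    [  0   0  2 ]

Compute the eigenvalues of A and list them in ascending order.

det(sI - A) = s^3 - (tr A)s^2 + (M11 + M22 + M33)s - det A, where Mii is the 2×2 principal minor of A obtained by deleting row i and column i.
tr A = (-6) + (-5) + 2 = -9; M11 = (-5)·2 - 1·0 = -10 - 0 = -10; M22 = (-6)·2 - 0·0 = -12 - 0 = -12; M33 = (-6)·(-5) - 1·0 = 30 - 0 = 30; sum of minors = 8.
det A = (-6)·((-5)·2 - 1·0) - 1·(0·2 - 1·0) + 0·(0·0 - (-5)·0) = (-6)·(-10) - 1·0 + 0·0 = 60.
So p(s) = det(sI - A) = s^3 + 9s^2 + 8s - 60.
Rational-root test: any integer root divides -60. Testing small divisors, s = 2 works: p(2) = 8 + 36 + 16 + (-60) = 0, so (s - 2) is a factor.
Dividing, p(s) = (s - 2)(s^2 + 11s + 30).
Factor s^2 + 11s + 30: two numbers with sum -11 and product 30 are -5 and -6, so s^2 + 11s + 30 = (s + 5)(s + 6).
Hence p(s) = (s - 2) (s + 5) (s + 6), with roots -6, -5, 2.
At least one eigenvalue has non-negative real part, so the system is not asymptotically stable.

-6, -5, 2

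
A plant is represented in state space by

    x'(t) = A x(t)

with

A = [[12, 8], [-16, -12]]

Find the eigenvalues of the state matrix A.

-4, 4

det(sI - A) = s^2 - (tr A)s + det A, with tr A = 12 + (-12) = 0 and det A = 12·(-12) - 8·(-16) = -144 - (-128) = -16.
So p(s) = det(sI - A) = s^2 - 16.
Factor s^2 - 16: two numbers with sum 0 and product -16 are 4 and -4, so s^2 - 16 = (s - 4)(s + 4).
Hence p(s) = (s - 4) (s + 4), with roots -4, 4.
At least one eigenvalue has non-negative real part, so the system is not asymptotically stable.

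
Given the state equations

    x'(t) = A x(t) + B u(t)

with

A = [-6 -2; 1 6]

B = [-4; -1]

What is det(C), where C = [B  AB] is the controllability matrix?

66

AB = [[26], [-10]]
Controllability matrix C = [B  AB] = [[-4, 26], [-1, -10]]
det(C) = (-4)·(-10) - 26·(-1) = 40 - (-26) = 66
Since det(C) ≠ 0, rank(C) = 2 and the system is completely controllable.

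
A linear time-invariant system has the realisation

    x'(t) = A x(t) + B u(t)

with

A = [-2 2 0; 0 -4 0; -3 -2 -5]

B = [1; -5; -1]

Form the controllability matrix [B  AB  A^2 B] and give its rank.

AB = [[-12], [20], [12]]
A^2B = [[64], [-80], [-64]]
Controllability matrix C = [B  AB  A^2B] = [[1, -12, 64], [-5, 20, -80], [-1, 12, -64]]
The rows r1, r2, r3 of C are linearly dependent: r1 + r3 = 0 (check each entry), so rank(C) ≤ 2.
The 2×2 minor from rows 1, 2, columns 1, 2 is 1·20 - (-12)·(-5) = 20 - 60 = -40 ≠ 0, so rank(C) = 2.
rank(C) = 2 < n = 3, so the pair (A, B) is not completely controllable.

2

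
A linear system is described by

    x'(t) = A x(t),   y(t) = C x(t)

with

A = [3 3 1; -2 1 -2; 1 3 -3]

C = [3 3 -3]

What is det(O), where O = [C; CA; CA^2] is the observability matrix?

-594

CA = [[0, 3, 6]]
CA^2 = [[0, 21, -24]]
Observability matrix O = [C; CA; CA^2] = [[3, 3, -3], [0, 3, 6], [0, 21, -24]]
Expanding along the first row, det(O) = 3·(3·(-24) - 6·21) - 3·(0·(-24) - 6·0) + (-3)·(0·21 - 3·0) = 3·(-198) - 3·0 + (-3)·0 = -594
Since det(O) ≠ 0, rank(O) = 3 and the system is completely observable.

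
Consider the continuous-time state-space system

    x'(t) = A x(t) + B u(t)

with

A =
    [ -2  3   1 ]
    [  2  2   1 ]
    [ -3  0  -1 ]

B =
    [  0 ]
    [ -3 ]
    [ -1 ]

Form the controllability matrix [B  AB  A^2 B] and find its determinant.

-1200

AB = [[-10], [-7], [1]]
A^2B = [[0], [-33], [29]]
Controllability matrix C = [B  AB  A^2B] = [[0, -10, 0], [-3, -7, -33], [-1, 1, 29]]
Expanding along the first row, det(C) = 0·((-7)·29 - (-33)·1) - (-10)·((-3)·29 - (-33)·(-1)) + 0·((-3)·1 - (-7)·(-1)) = 0·(-170) - (-10)·(-120) + 0·(-10) = -1200
Since det(C) ≠ 0, rank(C) = 3 and the system is completely controllable.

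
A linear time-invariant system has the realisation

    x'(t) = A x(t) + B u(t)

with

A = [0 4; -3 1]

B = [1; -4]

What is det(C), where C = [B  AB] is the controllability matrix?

AB = [[-16], [-7]]
Controllability matrix C = [B  AB] = [[1, -16], [-4, -7]]
det(C) = 1·(-7) - (-16)·(-4) = -7 - 64 = -71
Since det(C) ≠ 0, rank(C) = 2 and the system is completely controllable.

-71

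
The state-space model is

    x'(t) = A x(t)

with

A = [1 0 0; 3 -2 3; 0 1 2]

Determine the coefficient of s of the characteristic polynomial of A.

-7

Expand det(sI - A) for the 3×3 matrix.
p(s) = s^3 - s^2 - 7s + 7.
(Check: constant term = det(-A) = (-1)^3 det A = 7; coefficient of s^2 = -tr A = -1.)
The coefficient of s is -7.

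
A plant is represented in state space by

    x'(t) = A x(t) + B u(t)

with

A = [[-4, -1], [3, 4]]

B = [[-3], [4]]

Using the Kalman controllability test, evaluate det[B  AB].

AB = [[8], [7]]
Controllability matrix C = [B  AB] = [[-3, 8], [4, 7]]
det(C) = (-3)·7 - 8·4 = -21 - 32 = -53
Since det(C) ≠ 0, rank(C) = 2 and the system is completely controllable.

-53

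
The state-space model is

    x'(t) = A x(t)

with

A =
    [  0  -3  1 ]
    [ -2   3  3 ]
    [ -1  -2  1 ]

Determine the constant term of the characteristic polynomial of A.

-10

Expand det(sI - A) for the 3×3 matrix.
p(s) = s^3 - 4s^2 + 4s - 10.
(Check: constant term = det(-A) = (-1)^3 det A = -10; coefficient of s^2 = -tr A = -4.)
The constant term is -10.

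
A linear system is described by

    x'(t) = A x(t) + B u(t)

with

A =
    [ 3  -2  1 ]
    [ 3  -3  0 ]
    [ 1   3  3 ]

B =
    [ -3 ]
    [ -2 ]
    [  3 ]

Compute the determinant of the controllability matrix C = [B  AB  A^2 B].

-73

AB = [[-2], [-3], [0]]
A^2B = [[0], [3], [-11]]
Controllability matrix C = [B  AB  A^2B] = [[-3, -2, 0], [-2, -3, 3], [3, 0, -11]]
Expanding along the first row, det(C) = (-3)·((-3)·(-11) - 3·0) - (-2)·((-2)·(-11) - 3·3) + 0·((-2)·0 - (-3)·3) = (-3)·33 - (-2)·13 + 0·9 = -73
Since det(C) ≠ 0, rank(C) = 3 and the system is completely controllable.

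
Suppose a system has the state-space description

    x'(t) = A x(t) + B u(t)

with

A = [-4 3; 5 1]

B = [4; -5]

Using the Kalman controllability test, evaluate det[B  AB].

AB = [[-31], [15]]
Controllability matrix C = [B  AB] = [[4, -31], [-5, 15]]
det(C) = 4·15 - (-31)·(-5) = 60 - 155 = -95
Since det(C) ≠ 0, rank(C) = 2 and the system is completely controllable.

-95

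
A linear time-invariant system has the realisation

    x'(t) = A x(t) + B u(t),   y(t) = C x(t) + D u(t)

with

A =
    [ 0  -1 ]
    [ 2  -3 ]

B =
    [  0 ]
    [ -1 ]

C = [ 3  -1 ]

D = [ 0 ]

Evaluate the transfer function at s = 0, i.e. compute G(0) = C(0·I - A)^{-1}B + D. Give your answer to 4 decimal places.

G(0) = C(-A)^{-1}B + D = -C A^{-1} B + D.
det A = 2, so A^{-1} = (1/2)·adj(A) = [[-3/2, 1/2], [-1, 0]]
A^{-1} B = [-1/2, 0]^T
C A^{-1} B = -3/2
G(0) = D - C A^{-1} B = 0 - (-3/2) = 3/2 ≈ 1.5000

1.5000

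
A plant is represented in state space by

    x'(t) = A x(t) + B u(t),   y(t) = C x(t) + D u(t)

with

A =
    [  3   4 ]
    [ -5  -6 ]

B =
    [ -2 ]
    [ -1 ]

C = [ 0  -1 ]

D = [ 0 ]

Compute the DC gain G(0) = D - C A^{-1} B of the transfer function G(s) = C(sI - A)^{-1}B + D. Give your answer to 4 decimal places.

-6.5000

G(0) = C(-A)^{-1}B + D = -C A^{-1} B + D.
det A = 2, so A^{-1} = (1/2)·adj(A) = [[-3, -2], [5/2, 3/2]]
A^{-1} B = [8, -13/2]^T
C A^{-1} B = 13/2
G(0) = D - C A^{-1} B = 0 - (13/2) = -13/2 ≈ -6.5000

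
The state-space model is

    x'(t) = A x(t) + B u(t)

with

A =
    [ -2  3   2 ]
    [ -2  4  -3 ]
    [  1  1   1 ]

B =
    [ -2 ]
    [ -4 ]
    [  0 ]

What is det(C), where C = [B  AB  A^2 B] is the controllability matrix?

AB = [[-8], [-12], [-6]]
A^2B = [[-32], [-14], [-26]]
Controllability matrix C = [B  AB  A^2B] = [[-2, -8, -32], [-4, -12, -14], [0, -6, -26]]
Expanding along the first row, det(C) = (-2)·((-12)·(-26) - (-14)·(-6)) - (-8)·((-4)·(-26) - (-14)·0) + (-32)·((-4)·(-6) - (-12)·0) = (-2)·228 - (-8)·104 + (-32)·24 = -392
Since det(C) ≠ 0, rank(C) = 3 and the system is completely controllable.

-392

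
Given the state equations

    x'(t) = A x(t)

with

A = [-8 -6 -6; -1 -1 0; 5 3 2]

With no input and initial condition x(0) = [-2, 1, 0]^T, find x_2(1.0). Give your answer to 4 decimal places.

0.4849

det(sI - A) = s^3 - (tr A)s^2 + (M11 + M22 + M33)s - det A, where Mii is the 2×2 principal minor of A obtained by deleting row i and column i.
tr A = (-8) + (-1) + 2 = -7; M11 = (-1)·2 - 0·3 = -2 - 0 = -2; M22 = (-8)·2 - (-6)·5 = -16 - (-30) = 14; M33 = (-8)·(-1) - (-6)·(-1) = 8 - 6 = 2; sum of minors = 14.
det A = (-8)·((-1)·2 - 0·3) - (-6)·((-1)·2 - 0·5) + (-6)·((-1)·3 - (-1)·5) = (-8)·(-2) - (-6)·(-2) + (-6)·2 = -8.
So p(s) = det(sI - A) = s^3 + 7s^2 + 14s + 8.
Rational-root test: any integer root divides 8. Testing small divisors, s = -1 works: p(-1) = -1 + 7 + (-14) + 8 = 0, so (s + 1) is a factor.
Dividing, p(s) = (s + 1)(s^2 + 6s + 8).
Factor s^2 + 6s + 8: two numbers with sum -6 and product 8 are -2 and -4, so s^2 + 6s + 8 = (s + 2)(s + 4).
Hence p(s) = (s + 1) (s + 2) (s + 4), with roots -4, -2, -1.
The eigenvalues -4, -2, -1 are distinct and real, so A is diagonalisable and x(t) = e^{At} x(0) = V diag(e^{λ_i t}) V^{-1} x(0), where the columns of V are the eigenvectors.
λ = -4: A - (-4)I = [[-4, -6, -6], [-1, 3, 0], [5, 3, 6]]. v must be orthogonal to every row; (row 1) × (row 2) = [18, 6, -18], so take v_1 = [3, 1, -3]^T.
λ = -2: A - (-2)I = [[-6, -6, -6], [-1, 1, 0], [5, 3, 4]]. v must be orthogonal to every row; (row 1) × (row 2) = [6, 6, -12], so take v_2 = [-1, -1, 2]^T.
λ = -1: A - (-1)I = [[-7, -6, -6], [-1, 0, 0], [5, 3, 3]]. v must be orthogonal to every row; (row 1) × (row 2) = [0, 6, -6], so take v_3 = [0, 1, -1]^T.
V = [v_1 v_2 v_3] = [[3, -1, 0], [1, -1, 1], [-3, 2, -1]] has det V = -1, so V^{-1} = adj(V)/det V = [[1, 1, 1], [2, 3, 3], [1, 3, 2]].
Modal coordinates z(0) = V^{-1} x(0): 1·(-2) + 1·1 + 1·0 = -1; 2·(-2) + 3·1 + 3·0 = -1; 1·(-2) + 3·1 + 2·0 = 1; so z(0) = [-1, -1, 1]^T.
x_2(t) = Σ_i (v_i)_2 · z_i(0) · e^{λ_i t} (row 2 of V times the modal terms).
x_2(1.0) = 1·(-1)·e^{-4·1.0} + (-1)·(-1)·e^{-2·1.0} + 1·1·e^{-1·1.0} = (-1)·0.018316 + 1·0.135335 + 1·0.367879 = 0.4849.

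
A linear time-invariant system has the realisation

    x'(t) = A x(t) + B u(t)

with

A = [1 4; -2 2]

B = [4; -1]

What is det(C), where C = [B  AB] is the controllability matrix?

-40

AB = [[0], [-10]]
Controllability matrix C = [B  AB] = [[4, 0], [-1, -10]]
det(C) = 4·(-10) - 0·(-1) = -40 - 0 = -40
Since det(C) ≠ 0, rank(C) = 2 and the system is completely controllable.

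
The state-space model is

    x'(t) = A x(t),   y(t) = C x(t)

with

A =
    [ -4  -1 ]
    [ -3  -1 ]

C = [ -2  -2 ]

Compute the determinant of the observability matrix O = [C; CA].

20

CA = [[14, 4]]
Observability matrix O = [C; CA] = [[-2, -2], [14, 4]]
det(O) = (-2)·4 - (-2)·14 = -8 - (-28) = 20
Since det(O) ≠ 0, rank(O) = 2 and the system is completely observable.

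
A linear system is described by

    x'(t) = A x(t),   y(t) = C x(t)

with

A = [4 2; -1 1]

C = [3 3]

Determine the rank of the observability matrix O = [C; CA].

1

CA = [[9, 9]]
Observability matrix O = [C; CA] = [[3, 3], [9, 9]]
Every row of O is a scalar multiple of row 1 = [3, 3] (multipliers 1, 3), so the rows span a one-dimensional space.
O ≠ 0, hence rank(O) = 1.
rank(O) = 1 < n = 2, so the pair (A, C) is not completely observable.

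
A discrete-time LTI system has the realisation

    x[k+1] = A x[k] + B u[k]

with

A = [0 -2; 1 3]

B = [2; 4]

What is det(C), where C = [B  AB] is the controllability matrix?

60

AB = [[-8], [14]]
Controllability matrix C = [B  AB] = [[2, -8], [4, 14]]
det(C) = 2·14 - (-8)·4 = 28 - (-32) = 60
Since det(C) ≠ 0, rank(C) = 2 and the system is completely controllable.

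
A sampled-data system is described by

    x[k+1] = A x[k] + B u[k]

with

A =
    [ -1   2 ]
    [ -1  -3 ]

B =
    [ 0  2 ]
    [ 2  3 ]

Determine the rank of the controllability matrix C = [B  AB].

2

AB = [[4, 4], [-6, -11]]
Controllability matrix C = [B  AB] = [[0, 2, 4, 4], [2, 3, -6, -11]]
Take the 2×2 submatrix of C formed by columns 1, 2: [[0, 2], [2, 3]]. Its determinant is 0·3 - 2·2 = 0 - 4 = -4 ≠ 0.
So rank(C) ≥ 2; since C has 2 rows, rank(C) = 2.
rank(C) = 2 = n, so the pair (A, B) is completely controllable.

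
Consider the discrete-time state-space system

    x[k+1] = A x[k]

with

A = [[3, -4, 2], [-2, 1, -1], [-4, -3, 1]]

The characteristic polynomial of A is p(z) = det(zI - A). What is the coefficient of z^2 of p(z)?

-5

Expand det(zI - A) for the 3×3 matrix.
p(z) = z^3 - 5z^2 + 4z + 10.
(Check: constant term = det(-A) = (-1)^3 det A = 10; coefficient of z^2 = -tr A = -5.)
The coefficient of z^2 is -5.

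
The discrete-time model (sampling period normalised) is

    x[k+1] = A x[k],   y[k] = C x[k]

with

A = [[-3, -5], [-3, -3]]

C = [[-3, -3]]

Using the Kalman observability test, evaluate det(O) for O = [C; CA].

CA = [[18, 24]]
Observability matrix O = [C; CA] = [[-3, -3], [18, 24]]
det(O) = (-3)·24 - (-3)·18 = -72 - (-54) = -18
Since det(O) ≠ 0, rank(O) = 2 and the system is completely observable.

-18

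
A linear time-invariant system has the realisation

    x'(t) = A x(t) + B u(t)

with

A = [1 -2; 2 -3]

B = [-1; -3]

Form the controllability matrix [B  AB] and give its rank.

2

AB = [[5], [7]]
Controllability matrix C = [B  AB] = [[-1, 5], [-3, 7]]
det(C) = (-1)·7 - 5·(-3) = -7 - (-15) = 8 ≠ 0, so rank(C) = 2.
rank(C) = 2 = n, so the pair (A, B) is completely controllable.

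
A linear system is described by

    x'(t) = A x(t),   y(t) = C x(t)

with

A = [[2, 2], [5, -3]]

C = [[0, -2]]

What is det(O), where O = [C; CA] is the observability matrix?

-20

CA = [[-10, 6]]
Observability matrix O = [C; CA] = [[0, -2], [-10, 6]]
det(O) = 0·6 - (-2)·(-10) = 0 - 20 = -20
Since det(O) ≠ 0, rank(O) = 2 and the system is completely observable.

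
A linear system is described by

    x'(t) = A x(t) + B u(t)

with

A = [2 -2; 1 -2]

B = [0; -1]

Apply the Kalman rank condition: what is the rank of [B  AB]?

2

AB = [[2], [2]]
Controllability matrix C = [B  AB] = [[0, 2], [-1, 2]]
det(C) = 0·2 - 2·(-1) = 0 - (-2) = 2 ≠ 0, so rank(C) = 2.
rank(C) = 2 = n, so the pair (A, B) is completely controllable.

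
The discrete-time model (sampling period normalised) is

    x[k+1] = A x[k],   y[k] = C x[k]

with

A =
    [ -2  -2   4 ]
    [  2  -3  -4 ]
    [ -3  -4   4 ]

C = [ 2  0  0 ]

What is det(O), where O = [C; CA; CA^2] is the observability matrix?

-64

CA = [[-4, -4, 8]]
CA^2 = [[-24, -12, 32]]
Observability matrix O = [C; CA; CA^2] = [[2, 0, 0], [-4, -4, 8], [-24, -12, 32]]
Expanding along the first row, det(O) = 2·((-4)·32 - 8·(-12)) - 0·((-4)·32 - 8·(-24)) + 0·((-4)·(-12) - (-4)·(-24)) = 2·(-32) - 0·64 + 0·(-48) = -64
Since det(O) ≠ 0, rank(O) = 3 and the system is completely observable.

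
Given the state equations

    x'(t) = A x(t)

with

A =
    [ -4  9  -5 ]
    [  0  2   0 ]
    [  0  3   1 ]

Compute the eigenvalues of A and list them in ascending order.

det(sI - A) = s^3 - (tr A)s^2 + (M11 + M22 + M33)s - det A, where Mii is the 2×2 principal minor of A obtained by deleting row i and column i.
tr A = (-4) + 2 + 1 = -1; M11 = 2·1 - 0·3 = 2 - 0 = 2; M22 = (-4)·1 - (-5)·0 = -4 - 0 = -4; M33 = (-4)·2 - 9·0 = -8 - 0 = -8; sum of minors = -10.
det A = (-4)·(2·1 - 0·3) - 9·(0·1 - 0·0) + (-5)·(0·3 - 2·0) = (-4)·2 - 9·0 + (-5)·0 = -8.
So p(s) = det(sI - A) = s^3 + s^2 - 10s + 8.
Rational-root test: any integer root divides 8. Testing small divisors, s = 1 works: p(1) = 1 + 1 + (-10) + 8 = 0, so (s - 1) is a factor.
Dividing, p(s) = (s - 1)(s^2 + 2s - 8).
Factor s^2 + 2s - 8: two numbers with sum -2 and product -8 are 2 and -4, so s^2 + 2s - 8 = (s - 2)(s + 4).
Hence p(s) = (s - 2) (s - 1) (s + 4), with roots -4, 1, 2.
At least one eigenvalue has non-negative real part, so the system is not asymptotically stable.

-4, 1, 2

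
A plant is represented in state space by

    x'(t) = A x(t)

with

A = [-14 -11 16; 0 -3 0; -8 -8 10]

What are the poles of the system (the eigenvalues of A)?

det(sI - A) = s^3 - (tr A)s^2 + (M11 + M22 + M33)s - det A, where Mii is the 2×2 principal minor of A obtained by deleting row i and column i.
tr A = (-14) + (-3) + 10 = -7; M11 = (-3)·10 - 0·(-8) = -30 - 0 = -30; M22 = (-14)·10 - 16·(-8) = -140 - (-128) = -12; M33 = (-14)·(-3) - (-11)·0 = 42 - 0 = 42; sum of minors = 0.
det A = (-14)·((-3)·10 - 0·(-8)) - (-11)·(0·10 - 0·(-8)) + 16·(0·(-8) - (-3)·(-8)) = (-14)·(-30) - (-11)·0 + 16·(-24) = 36.
So p(s) = det(sI - A) = s^3 + 7s^2 - 36.
Rational-root test: any integer root divides -36. Testing small divisors, s = 2 works: p(2) = 8 + 28 + 0 + (-36) = 0, so (s - 2) is a factor.
Dividing, p(s) = (s - 2)(s^2 + 9s + 18).
Factor s^2 + 9s + 18: two numbers with sum -9 and product 18 are -3 and -6, so s^2 + 9s + 18 = (s + 3)(s + 6).
Hence p(s) = (s - 2) (s + 3) (s + 6), with roots -6, -3, 2.
At least one eigenvalue has non-negative real part, so the system is not asymptotically stable.

-6, -3, 2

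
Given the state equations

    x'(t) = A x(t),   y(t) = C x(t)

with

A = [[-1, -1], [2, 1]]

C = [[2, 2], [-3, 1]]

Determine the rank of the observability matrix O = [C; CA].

2

CA = [[2, 0], [5, 4]]
Observability matrix O = [C; CA] = [[2, 2], [-3, 1], [2, 0], [5, 4]]
Take the 2×2 submatrix of O formed by rows 1, 2: [[2, 2], [-3, 1]]. Its determinant is 2·1 - 2·(-3) = 2 - (-6) = 8 ≠ 0.
So rank(O) ≥ 2; since O has 2 columns, rank(O) = 2.
rank(O) = 2 = n, so the pair (A, C) is completely observable.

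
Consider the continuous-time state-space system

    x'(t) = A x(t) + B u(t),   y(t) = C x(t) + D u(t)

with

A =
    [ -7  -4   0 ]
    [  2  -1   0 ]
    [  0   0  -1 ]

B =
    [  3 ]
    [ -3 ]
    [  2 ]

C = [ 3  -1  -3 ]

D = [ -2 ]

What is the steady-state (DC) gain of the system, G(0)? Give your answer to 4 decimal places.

G(0) = C(-A)^{-1}B + D = -C A^{-1} B + D.
det A = -15, so A^{-1} = (1/-15)·adj(A) = [[-1/15, 4/15, 0], [-2/15, -7/15, 0], [0, 0, -1]]
A^{-1} B = [-1, 1, -2]^T
C A^{-1} B = 2
G(0) = D - C A^{-1} B = -2 - (2) = -4

-4.0000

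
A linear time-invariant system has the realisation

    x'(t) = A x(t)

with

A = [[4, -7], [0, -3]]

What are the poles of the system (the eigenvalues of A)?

det(sI - A) = s^2 - (tr A)s + det A, with tr A = 4 + (-3) = 1 and det A = 4·(-3) - (-7)·0 = -12 - 0 = -12.
So p(s) = det(sI - A) = s^2 - s - 12.
Factor s^2 - s - 12: two numbers with sum 1 and product -12 are 4 and -3, so s^2 - s - 12 = (s - 4)(s + 3).
Hence p(s) = (s - 4) (s + 3), with roots -3, 4.
At least one eigenvalue has non-negative real part, so the system is not asymptotically stable.

-3, 4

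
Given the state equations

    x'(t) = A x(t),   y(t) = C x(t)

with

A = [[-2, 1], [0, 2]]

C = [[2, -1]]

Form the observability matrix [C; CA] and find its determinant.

CA = [[-4, 0]]
Observability matrix O = [C; CA] = [[2, -1], [-4, 0]]
det(O) = 2·0 - (-1)·(-4) = 0 - 4 = -4
Since det(O) ≠ 0, rank(O) = 2 and the system is completely observable.

-4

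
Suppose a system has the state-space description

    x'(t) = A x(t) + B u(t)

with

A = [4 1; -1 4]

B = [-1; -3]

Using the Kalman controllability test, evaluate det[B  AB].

-10

AB = [[-7], [-11]]
Controllability matrix C = [B  AB] = [[-1, -7], [-3, -11]]
det(C) = (-1)·(-11) - (-7)·(-3) = 11 - 21 = -10
Since det(C) ≠ 0, rank(C) = 2 and the system is completely controllable.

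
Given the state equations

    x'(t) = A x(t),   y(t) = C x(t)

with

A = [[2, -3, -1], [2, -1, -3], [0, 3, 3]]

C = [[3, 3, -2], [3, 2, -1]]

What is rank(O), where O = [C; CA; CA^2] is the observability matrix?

3

CA = [[12, -18, -18], [10, -14, -12]]
CA^2 = [[-12, -72, -12], [-8, -52, -4]]
Observability matrix O = [C; CA; CA^2] = [[3, 3, -2], [3, 2, -1], [12, -18, -18], [10, -14, -12], [-12, -72, -12], [-8, -52, -4]]
Take the 3×3 submatrix of O formed by rows 1, 2, 3: [[3, 3, -2], [3, 2, -1], [12, -18, -18]]. Its determinant is 3·(2·(-18) - (-1)·(-18)) - 3·(3·(-18) - (-1)·12) + (-2)·(3·(-18) - 2·12) = 3·(-54) - 3·(-42) + (-2)·(-78) = 120 ≠ 0.
So rank(O) ≥ 3; since O has 3 columns, rank(O) = 3.
rank(O) = 3 = n, so the pair (A, C) is completely observable.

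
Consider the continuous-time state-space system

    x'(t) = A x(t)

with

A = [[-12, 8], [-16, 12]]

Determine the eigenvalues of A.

-4, 4

det(sI - A) = s^2 - (tr A)s + det A, with tr A = (-12) + 12 = 0 and det A = (-12)·12 - 8·(-16) = -144 - (-128) = -16.
So p(s) = det(sI - A) = s^2 - 16.
Factor s^2 - 16: two numbers with sum 0 and product -16 are 4 and -4, so s^2 - 16 = (s - 4)(s + 4).
Hence p(s) = (s - 4) (s + 4), with roots -4, 4.
At least one eigenvalue has non-negative real part, so the system is not asymptotically stable.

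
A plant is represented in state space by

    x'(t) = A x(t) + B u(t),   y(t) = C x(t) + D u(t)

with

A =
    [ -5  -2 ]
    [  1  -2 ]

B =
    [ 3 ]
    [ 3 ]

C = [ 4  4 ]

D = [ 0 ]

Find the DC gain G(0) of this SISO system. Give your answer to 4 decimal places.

G(0) = C(-A)^{-1}B + D = -C A^{-1} B + D.
det A = 12, so A^{-1} = (1/12)·adj(A) = [[-1/6, 1/6], [-1/12, -5/12]]
A^{-1} B = [0, -3/2]^T
C A^{-1} B = -6
G(0) = D - C A^{-1} B = 0 - (-6) = 6

6.0000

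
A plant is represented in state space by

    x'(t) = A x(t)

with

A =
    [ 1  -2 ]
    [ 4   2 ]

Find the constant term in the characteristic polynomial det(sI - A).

For a 2×2 matrix, det(sI - A) = s^2 - (tr A)s + det A.
tr A = 3, det A = 10.
So p(s) = s^2 - 3s + 10.
The constant term is 10.

10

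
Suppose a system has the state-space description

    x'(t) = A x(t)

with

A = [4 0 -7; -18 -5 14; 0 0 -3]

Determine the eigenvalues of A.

-5, -3, 4

det(sI - A) = s^3 - (tr A)s^2 + (M11 + M22 + M33)s - det A, where Mii is the 2×2 principal minor of A obtained by deleting row i and column i.
tr A = 4 + (-5) + (-3) = -4; M11 = (-5)·(-3) - 14·0 = 15 - 0 = 15; M22 = 4·(-3) - (-7)·0 = -12 - 0 = -12; M33 = 4·(-5) - 0·(-18) = -20 - 0 = -20; sum of minors = -17.
det A = 4·((-5)·(-3) - 14·0) - 0·((-18)·(-3) - 14·0) + (-7)·((-18)·0 - (-5)·0) = 4·15 - 0·54 + (-7)·0 = 60.
So p(s) = det(sI - A) = s^3 + 4s^2 - 17s - 60.
Rational-root test: any integer root divides -60. Testing small divisors, s = -3 works: p(-3) = -27 + 36 + 51 + (-60) = 0, so (s + 3) is a factor.
Dividing, p(s) = (s + 3)(s^2 + s - 20).
Factor s^2 + s - 20: two numbers with sum -1 and product -20 are 4 and -5, so s^2 + s - 20 = (s - 4)(s + 5).
Hence p(s) = (s - 4) (s + 3) (s + 5), with roots -5, -3, 4.
At least one eigenvalue has non-negative real part, so the system is not asymptotically stable.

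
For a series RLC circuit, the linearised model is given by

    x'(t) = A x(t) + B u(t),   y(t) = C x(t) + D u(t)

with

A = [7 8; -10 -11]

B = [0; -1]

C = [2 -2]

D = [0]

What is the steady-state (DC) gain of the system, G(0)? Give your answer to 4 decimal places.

G(0) = C(-A)^{-1}B + D = -C A^{-1} B + D.
det A = 3, so A^{-1} = (1/3)·adj(A) = [[-11/3, -8/3], [10/3, 7/3]]
A^{-1} B = [8/3, -7/3]^T
C A^{-1} B = 10
G(0) = D - C A^{-1} B = 0 - (10) = -10

-10.0000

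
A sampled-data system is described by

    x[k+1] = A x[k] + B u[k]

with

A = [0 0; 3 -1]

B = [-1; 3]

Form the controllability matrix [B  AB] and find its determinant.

6

AB = [[0], [-6]]
Controllability matrix C = [B  AB] = [[-1, 0], [3, -6]]
det(C) = (-1)·(-6) - 0·3 = 6 - 0 = 6
Since det(C) ≠ 0, rank(C) = 2 and the system is completely controllable.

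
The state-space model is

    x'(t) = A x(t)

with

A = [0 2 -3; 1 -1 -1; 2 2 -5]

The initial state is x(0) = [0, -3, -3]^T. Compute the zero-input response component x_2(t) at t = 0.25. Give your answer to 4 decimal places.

det(sI - A) = s^3 - (tr A)s^2 + (M11 + M22 + M33)s - det A, where Mii is the 2×2 principal minor of A obtained by deleting row i and column i.
tr A = 0 + (-1) + (-5) = -6; M11 = (-1)·(-5) - (-1)·2 = 5 - (-2) = 7; M22 = 0·(-5) - (-3)·2 = 0 - (-6) = 6; M33 = 0·(-1) - 2·1 = 0 - 2 = -2; sum of minors = 11.
det A = 0·((-1)·(-5) - (-1)·2) - 2·(1·(-5) - (-1)·2) + (-3)·(1·2 - (-1)·2) = 0·7 - 2·(-3) + (-3)·4 = -6.
So p(s) = det(sI - A) = s^3 + 6s^2 + 11s + 6.
Rational-root test: any integer root divides 6. Testing small divisors, s = -1 works: p(-1) = -1 + 6 + (-11) + 6 = 0, so (s + 1) is a factor.
Dividing, p(s) = (s + 1)(s^2 + 5s + 6).
Factor s^2 + 5s + 6: two numbers with sum -5 and product 6 are -2 and -3, so s^2 + 5s + 6 = (s + 2)(s + 3).
Hence p(s) = (s + 1) (s + 2) (s + 3), with roots -3, -2, -1.
The eigenvalues -3, -2, -1 are distinct and real, so A is diagonalisable and x(t) = e^{At} x(0) = V diag(e^{λ_i t}) V^{-1} x(0), where the columns of V are the eigenvectors.
λ = -3: A - (-3)I = [[3, 2, -3], [1, 2, -1], [2, 2, -2]]. v must be orthogonal to every row; (row 1) × (row 2) = [4, 0, 4], so take v_1 = [1, 0, 1]^T.
λ = -2: A - (-2)I = [[2, 2, -3], [1, 1, -1], [2, 2, -3]]. v must be orthogonal to every row; (row 1) × (row 2) = [1, -1, 0], so take v_2 = [-1, 1, 0]^T.
λ = -1: A - (-1)I = [[1, 2, -3], [1, 0, -1], [2, 2, -4]]. v must be orthogonal to every row; (row 1) × (row 2) = [-2, -2, -2], so take v_3 = [-1, -1, -1]^T.
V = [v_1 v_2 v_3] = [[1, -1, -1], [0, 1, -1], [1, 0, -1]] has det V = 1, so V^{-1} = adj(V)/det V = [[-1, -1, 2], [-1, 0, 1], [-1, -1, 1]].
Modal coordinates z(0) = V^{-1} x(0): (-1)·0 + (-1)·(-3) + 2·(-3) = -3; (-1)·0 + 0·(-3) + 1·(-3) = -3; (-1)·0 + (-1)·(-3) + 1·(-3) = 0; so z(0) = [-3, -3, 0]^T.
x_2(t) = Σ_i (v_i)_2 · z_i(0) · e^{λ_i t} (row 2 of V times the modal terms).
x_2(0.25) = 0·(-3)·e^{-3·0.25} + 1·(-3)·e^{-2·0.25} + (-1)·0·e^{-1·0.25} = 0·0.472367 + (-3)·0.606531 + 0·0.778801 = -1.8196.

-1.8196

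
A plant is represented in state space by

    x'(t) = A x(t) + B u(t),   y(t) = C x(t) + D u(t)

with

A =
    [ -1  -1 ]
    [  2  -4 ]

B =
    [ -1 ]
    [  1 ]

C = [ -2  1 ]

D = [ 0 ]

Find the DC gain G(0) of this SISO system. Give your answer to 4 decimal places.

1.5000

G(0) = C(-A)^{-1}B + D = -C A^{-1} B + D.
det A = 6, so A^{-1} = (1/6)·adj(A) = [[-2/3, 1/6], [-1/3, -1/6]]
A^{-1} B = [5/6, 1/6]^T
C A^{-1} B = -3/2
G(0) = D - C A^{-1} B = 0 - (-3/2) = 3/2 ≈ 1.5000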